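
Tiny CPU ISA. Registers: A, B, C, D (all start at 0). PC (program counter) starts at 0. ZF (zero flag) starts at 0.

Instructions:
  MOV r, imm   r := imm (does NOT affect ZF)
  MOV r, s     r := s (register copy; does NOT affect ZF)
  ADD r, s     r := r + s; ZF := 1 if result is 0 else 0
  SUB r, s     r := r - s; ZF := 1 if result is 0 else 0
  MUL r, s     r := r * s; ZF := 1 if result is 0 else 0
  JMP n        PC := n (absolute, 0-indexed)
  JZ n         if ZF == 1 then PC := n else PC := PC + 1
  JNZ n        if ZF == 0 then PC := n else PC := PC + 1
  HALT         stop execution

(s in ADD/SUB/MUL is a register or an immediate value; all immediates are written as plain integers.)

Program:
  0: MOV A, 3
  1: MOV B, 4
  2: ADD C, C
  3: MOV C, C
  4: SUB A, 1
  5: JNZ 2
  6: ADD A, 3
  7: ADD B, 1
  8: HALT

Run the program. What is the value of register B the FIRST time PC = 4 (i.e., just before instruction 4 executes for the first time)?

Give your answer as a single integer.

Step 1: PC=0 exec 'MOV A, 3'. After: A=3 B=0 C=0 D=0 ZF=0 PC=1
Step 2: PC=1 exec 'MOV B, 4'. After: A=3 B=4 C=0 D=0 ZF=0 PC=2
Step 3: PC=2 exec 'ADD C, C'. After: A=3 B=4 C=0 D=0 ZF=1 PC=3
Step 4: PC=3 exec 'MOV C, C'. After: A=3 B=4 C=0 D=0 ZF=1 PC=4
First time PC=4: B=4

4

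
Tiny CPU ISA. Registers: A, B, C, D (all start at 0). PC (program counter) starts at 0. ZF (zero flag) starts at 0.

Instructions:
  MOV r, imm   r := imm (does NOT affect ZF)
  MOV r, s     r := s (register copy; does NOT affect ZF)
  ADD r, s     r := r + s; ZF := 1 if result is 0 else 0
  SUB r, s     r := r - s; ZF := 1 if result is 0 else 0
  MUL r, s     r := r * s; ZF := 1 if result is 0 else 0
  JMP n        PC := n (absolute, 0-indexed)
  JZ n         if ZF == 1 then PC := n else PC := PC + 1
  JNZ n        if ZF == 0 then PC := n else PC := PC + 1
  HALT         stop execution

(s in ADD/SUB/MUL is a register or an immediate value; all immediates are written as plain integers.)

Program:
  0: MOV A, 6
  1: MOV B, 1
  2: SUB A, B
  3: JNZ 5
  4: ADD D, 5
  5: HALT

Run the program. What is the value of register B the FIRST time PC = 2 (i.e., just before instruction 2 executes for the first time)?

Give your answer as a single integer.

Step 1: PC=0 exec 'MOV A, 6'. After: A=6 B=0 C=0 D=0 ZF=0 PC=1
Step 2: PC=1 exec 'MOV B, 1'. After: A=6 B=1 C=0 D=0 ZF=0 PC=2
First time PC=2: B=1

1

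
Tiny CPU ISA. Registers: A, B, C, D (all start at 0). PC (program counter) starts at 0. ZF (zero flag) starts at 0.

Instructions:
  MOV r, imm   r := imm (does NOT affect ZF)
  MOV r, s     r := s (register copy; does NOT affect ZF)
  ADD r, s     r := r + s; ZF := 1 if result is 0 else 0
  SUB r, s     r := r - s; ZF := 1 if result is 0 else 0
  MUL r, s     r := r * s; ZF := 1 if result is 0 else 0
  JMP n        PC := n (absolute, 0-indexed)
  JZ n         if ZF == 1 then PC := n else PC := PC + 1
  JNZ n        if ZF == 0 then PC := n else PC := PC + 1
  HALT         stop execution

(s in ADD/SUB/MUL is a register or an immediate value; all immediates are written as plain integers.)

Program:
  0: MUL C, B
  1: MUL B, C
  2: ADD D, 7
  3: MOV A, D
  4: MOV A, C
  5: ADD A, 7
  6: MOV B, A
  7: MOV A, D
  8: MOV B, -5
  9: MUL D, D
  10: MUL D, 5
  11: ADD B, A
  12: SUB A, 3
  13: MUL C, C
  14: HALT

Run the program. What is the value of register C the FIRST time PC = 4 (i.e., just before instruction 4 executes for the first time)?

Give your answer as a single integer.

Step 1: PC=0 exec 'MUL C, B'. After: A=0 B=0 C=0 D=0 ZF=1 PC=1
Step 2: PC=1 exec 'MUL B, C'. After: A=0 B=0 C=0 D=0 ZF=1 PC=2
Step 3: PC=2 exec 'ADD D, 7'. After: A=0 B=0 C=0 D=7 ZF=0 PC=3
Step 4: PC=3 exec 'MOV A, D'. After: A=7 B=0 C=0 D=7 ZF=0 PC=4
First time PC=4: C=0

0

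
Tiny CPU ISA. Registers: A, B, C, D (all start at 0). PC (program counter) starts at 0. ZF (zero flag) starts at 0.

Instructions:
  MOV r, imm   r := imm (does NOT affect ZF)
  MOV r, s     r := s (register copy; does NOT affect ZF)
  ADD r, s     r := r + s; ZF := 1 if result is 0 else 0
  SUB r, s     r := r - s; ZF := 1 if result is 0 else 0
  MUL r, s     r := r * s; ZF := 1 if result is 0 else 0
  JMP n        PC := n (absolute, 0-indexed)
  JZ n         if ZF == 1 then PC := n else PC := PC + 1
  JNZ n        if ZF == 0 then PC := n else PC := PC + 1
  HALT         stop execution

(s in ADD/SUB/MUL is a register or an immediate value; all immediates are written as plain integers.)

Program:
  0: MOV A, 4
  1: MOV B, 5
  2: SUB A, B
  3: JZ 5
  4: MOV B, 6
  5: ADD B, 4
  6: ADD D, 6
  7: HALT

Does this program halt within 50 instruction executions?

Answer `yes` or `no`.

Step 1: PC=0 exec 'MOV A, 4'. After: A=4 B=0 C=0 D=0 ZF=0 PC=1
Step 2: PC=1 exec 'MOV B, 5'. After: A=4 B=5 C=0 D=0 ZF=0 PC=2
Step 3: PC=2 exec 'SUB A, B'. After: A=-1 B=5 C=0 D=0 ZF=0 PC=3
Step 4: PC=3 exec 'JZ 5'. After: A=-1 B=5 C=0 D=0 ZF=0 PC=4
Step 5: PC=4 exec 'MOV B, 6'. After: A=-1 B=6 C=0 D=0 ZF=0 PC=5
Step 6: PC=5 exec 'ADD B, 4'. After: A=-1 B=10 C=0 D=0 ZF=0 PC=6
Step 7: PC=6 exec 'ADD D, 6'. After: A=-1 B=10 C=0 D=6 ZF=0 PC=7
Step 8: PC=7 exec 'HALT'. After: A=-1 B=10 C=0 D=6 ZF=0 PC=7 HALTED

Answer: yes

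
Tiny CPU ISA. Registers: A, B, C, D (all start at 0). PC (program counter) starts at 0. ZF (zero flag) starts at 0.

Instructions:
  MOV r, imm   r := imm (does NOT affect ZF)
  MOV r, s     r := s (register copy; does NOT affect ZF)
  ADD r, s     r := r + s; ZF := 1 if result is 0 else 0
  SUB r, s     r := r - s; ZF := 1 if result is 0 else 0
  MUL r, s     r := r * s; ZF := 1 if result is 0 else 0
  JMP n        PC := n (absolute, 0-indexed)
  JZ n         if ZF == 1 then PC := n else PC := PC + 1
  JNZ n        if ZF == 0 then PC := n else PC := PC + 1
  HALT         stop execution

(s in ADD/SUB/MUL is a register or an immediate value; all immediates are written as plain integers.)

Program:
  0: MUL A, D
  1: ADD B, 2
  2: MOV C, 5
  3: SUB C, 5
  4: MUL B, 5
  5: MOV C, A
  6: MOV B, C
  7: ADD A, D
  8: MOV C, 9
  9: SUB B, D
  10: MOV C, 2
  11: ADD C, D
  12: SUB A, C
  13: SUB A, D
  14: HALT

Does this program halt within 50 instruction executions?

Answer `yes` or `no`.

Answer: yes

Derivation:
Step 1: PC=0 exec 'MUL A, D'. After: A=0 B=0 C=0 D=0 ZF=1 PC=1
Step 2: PC=1 exec 'ADD B, 2'. After: A=0 B=2 C=0 D=0 ZF=0 PC=2
Step 3: PC=2 exec 'MOV C, 5'. After: A=0 B=2 C=5 D=0 ZF=0 PC=3
Step 4: PC=3 exec 'SUB C, 5'. After: A=0 B=2 C=0 D=0 ZF=1 PC=4
Step 5: PC=4 exec 'MUL B, 5'. After: A=0 B=10 C=0 D=0 ZF=0 PC=5
Step 6: PC=5 exec 'MOV C, A'. After: A=0 B=10 C=0 D=0 ZF=0 PC=6
Step 7: PC=6 exec 'MOV B, C'. After: A=0 B=0 C=0 D=0 ZF=0 PC=7
Step 8: PC=7 exec 'ADD A, D'. After: A=0 B=0 C=0 D=0 ZF=1 PC=8
Step 9: PC=8 exec 'MOV C, 9'. After: A=0 B=0 C=9 D=0 ZF=1 PC=9
Step 10: PC=9 exec 'SUB B, D'. After: A=0 B=0 C=9 D=0 ZF=1 PC=10
Step 11: PC=10 exec 'MOV C, 2'. After: A=0 B=0 C=2 D=0 ZF=1 PC=11
Step 12: PC=11 exec 'ADD C, D'. After: A=0 B=0 C=2 D=0 ZF=0 PC=12
Step 13: PC=12 exec 'SUB A, C'. After: A=-2 B=0 C=2 D=0 ZF=0 PC=13
Step 14: PC=13 exec 'SUB A, D'. After: A=-2 B=0 C=2 D=0 ZF=0 PC=14
Step 15: PC=14 exec 'HALT'. After: A=-2 B=0 C=2 D=0 ZF=0 PC=14 HALTED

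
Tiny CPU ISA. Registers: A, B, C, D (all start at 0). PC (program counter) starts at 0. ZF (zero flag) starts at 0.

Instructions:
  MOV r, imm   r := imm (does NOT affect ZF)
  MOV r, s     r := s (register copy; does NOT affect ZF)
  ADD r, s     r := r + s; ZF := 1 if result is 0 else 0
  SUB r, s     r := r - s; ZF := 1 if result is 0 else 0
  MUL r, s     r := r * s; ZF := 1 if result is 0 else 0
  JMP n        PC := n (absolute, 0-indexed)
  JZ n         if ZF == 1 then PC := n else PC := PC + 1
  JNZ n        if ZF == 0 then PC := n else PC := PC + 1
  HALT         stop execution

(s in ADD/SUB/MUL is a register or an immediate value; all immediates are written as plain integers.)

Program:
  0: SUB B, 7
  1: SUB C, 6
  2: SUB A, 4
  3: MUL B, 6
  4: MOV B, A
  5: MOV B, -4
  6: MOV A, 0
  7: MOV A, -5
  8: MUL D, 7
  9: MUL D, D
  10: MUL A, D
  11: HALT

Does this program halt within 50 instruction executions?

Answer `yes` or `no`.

Step 1: PC=0 exec 'SUB B, 7'. After: A=0 B=-7 C=0 D=0 ZF=0 PC=1
Step 2: PC=1 exec 'SUB C, 6'. After: A=0 B=-7 C=-6 D=0 ZF=0 PC=2
Step 3: PC=2 exec 'SUB A, 4'. After: A=-4 B=-7 C=-6 D=0 ZF=0 PC=3
Step 4: PC=3 exec 'MUL B, 6'. After: A=-4 B=-42 C=-6 D=0 ZF=0 PC=4
Step 5: PC=4 exec 'MOV B, A'. After: A=-4 B=-4 C=-6 D=0 ZF=0 PC=5
Step 6: PC=5 exec 'MOV B, -4'. After: A=-4 B=-4 C=-6 D=0 ZF=0 PC=6
Step 7: PC=6 exec 'MOV A, 0'. After: A=0 B=-4 C=-6 D=0 ZF=0 PC=7
Step 8: PC=7 exec 'MOV A, -5'. After: A=-5 B=-4 C=-6 D=0 ZF=0 PC=8
Step 9: PC=8 exec 'MUL D, 7'. After: A=-5 B=-4 C=-6 D=0 ZF=1 PC=9
Step 10: PC=9 exec 'MUL D, D'. After: A=-5 B=-4 C=-6 D=0 ZF=1 PC=10
Step 11: PC=10 exec 'MUL A, D'. After: A=0 B=-4 C=-6 D=0 ZF=1 PC=11
Step 12: PC=11 exec 'HALT'. After: A=0 B=-4 C=-6 D=0 ZF=1 PC=11 HALTED

Answer: yes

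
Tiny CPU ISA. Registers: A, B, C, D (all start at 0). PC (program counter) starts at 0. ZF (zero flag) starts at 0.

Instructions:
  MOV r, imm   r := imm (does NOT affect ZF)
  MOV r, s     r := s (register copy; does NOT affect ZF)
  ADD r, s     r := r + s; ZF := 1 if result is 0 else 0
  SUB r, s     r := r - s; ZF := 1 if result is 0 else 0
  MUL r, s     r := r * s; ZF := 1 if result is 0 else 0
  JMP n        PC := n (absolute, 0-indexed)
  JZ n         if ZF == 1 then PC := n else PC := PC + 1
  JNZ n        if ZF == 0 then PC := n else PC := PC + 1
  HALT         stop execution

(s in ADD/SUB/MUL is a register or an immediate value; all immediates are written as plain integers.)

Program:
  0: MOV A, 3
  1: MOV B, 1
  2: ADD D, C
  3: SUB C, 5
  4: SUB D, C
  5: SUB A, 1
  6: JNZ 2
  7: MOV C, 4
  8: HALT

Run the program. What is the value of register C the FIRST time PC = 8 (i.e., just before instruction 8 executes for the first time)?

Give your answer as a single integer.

Step 1: PC=0 exec 'MOV A, 3'. After: A=3 B=0 C=0 D=0 ZF=0 PC=1
Step 2: PC=1 exec 'MOV B, 1'. After: A=3 B=1 C=0 D=0 ZF=0 PC=2
Step 3: PC=2 exec 'ADD D, C'. After: A=3 B=1 C=0 D=0 ZF=1 PC=3
Step 4: PC=3 exec 'SUB C, 5'. After: A=3 B=1 C=-5 D=0 ZF=0 PC=4
Step 5: PC=4 exec 'SUB D, C'. After: A=3 B=1 C=-5 D=5 ZF=0 PC=5
Step 6: PC=5 exec 'SUB A, 1'. After: A=2 B=1 C=-5 D=5 ZF=0 PC=6
Step 7: PC=6 exec 'JNZ 2'. After: A=2 B=1 C=-5 D=5 ZF=0 PC=2
Step 8: PC=2 exec 'ADD D, C'. After: A=2 B=1 C=-5 D=0 ZF=1 PC=3
Step 9: PC=3 exec 'SUB C, 5'. After: A=2 B=1 C=-10 D=0 ZF=0 PC=4
Step 10: PC=4 exec 'SUB D, C'. After: A=2 B=1 C=-10 D=10 ZF=0 PC=5
Step 11: PC=5 exec 'SUB A, 1'. After: A=1 B=1 C=-10 D=10 ZF=0 PC=6
Step 12: PC=6 exec 'JNZ 2'. After: A=1 B=1 C=-10 D=10 ZF=0 PC=2
Step 13: PC=2 exec 'ADD D, C'. After: A=1 B=1 C=-10 D=0 ZF=1 PC=3
Step 14: PC=3 exec 'SUB C, 5'. After: A=1 B=1 C=-15 D=0 ZF=0 PC=4
Step 15: PC=4 exec 'SUB D, C'. After: A=1 B=1 C=-15 D=15 ZF=0 PC=5
Step 16: PC=5 exec 'SUB A, 1'. After: A=0 B=1 C=-15 D=15 ZF=1 PC=6
Step 17: PC=6 exec 'JNZ 2'. After: A=0 B=1 C=-15 D=15 ZF=1 PC=7
Step 18: PC=7 exec 'MOV C, 4'. After: A=0 B=1 C=4 D=15 ZF=1 PC=8
First time PC=8: C=4

4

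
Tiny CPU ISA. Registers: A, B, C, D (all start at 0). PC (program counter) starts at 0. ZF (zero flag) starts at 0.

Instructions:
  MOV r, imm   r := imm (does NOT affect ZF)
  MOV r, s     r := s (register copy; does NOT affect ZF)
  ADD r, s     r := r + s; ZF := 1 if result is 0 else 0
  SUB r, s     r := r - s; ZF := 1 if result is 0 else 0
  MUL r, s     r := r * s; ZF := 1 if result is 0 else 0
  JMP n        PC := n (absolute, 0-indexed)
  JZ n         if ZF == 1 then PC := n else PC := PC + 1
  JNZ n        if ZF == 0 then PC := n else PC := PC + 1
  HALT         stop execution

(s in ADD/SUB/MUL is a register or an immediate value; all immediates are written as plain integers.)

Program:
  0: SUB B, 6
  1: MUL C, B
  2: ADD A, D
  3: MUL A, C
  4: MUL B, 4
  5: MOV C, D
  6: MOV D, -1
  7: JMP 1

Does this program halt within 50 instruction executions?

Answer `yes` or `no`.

Step 1: PC=0 exec 'SUB B, 6'. After: A=0 B=-6 C=0 D=0 ZF=0 PC=1
Step 2: PC=1 exec 'MUL C, B'. After: A=0 B=-6 C=0 D=0 ZF=1 PC=2
Step 3: PC=2 exec 'ADD A, D'. After: A=0 B=-6 C=0 D=0 ZF=1 PC=3
Step 4: PC=3 exec 'MUL A, C'. After: A=0 B=-6 C=0 D=0 ZF=1 PC=4
Step 5: PC=4 exec 'MUL B, 4'. After: A=0 B=-24 C=0 D=0 ZF=0 PC=5
Step 6: PC=5 exec 'MOV C, D'. After: A=0 B=-24 C=0 D=0 ZF=0 PC=6
Step 7: PC=6 exec 'MOV D, -1'. After: A=0 B=-24 C=0 D=-1 ZF=0 PC=7
Step 8: PC=7 exec 'JMP 1'. After: A=0 B=-24 C=0 D=-1 ZF=0 PC=1
Step 9: PC=1 exec 'MUL C, B'. After: A=0 B=-24 C=0 D=-1 ZF=1 PC=2
Step 10: PC=2 exec 'ADD A, D'. After: A=-1 B=-24 C=0 D=-1 ZF=0 PC=3
Step 11: PC=3 exec 'MUL A, C'. After: A=0 B=-24 C=0 D=-1 ZF=1 PC=4
Step 12: PC=4 exec 'MUL B, 4'. After: A=0 B=-96 C=0 D=-1 ZF=0 PC=5
Step 13: PC=5 exec 'MOV C, D'. After: A=0 B=-96 C=-1 D=-1 ZF=0 PC=6
Step 14: PC=6 exec 'MOV D, -1'. After: A=0 B=-96 C=-1 D=-1 ZF=0 PC=7
Step 15: PC=7 exec 'JMP 1'. After: A=0 B=-96 C=-1 D=-1 ZF=0 PC=1
After 50 steps: not halted. PC revisits the same instructions with no path to HALT; will never halt.

Answer: no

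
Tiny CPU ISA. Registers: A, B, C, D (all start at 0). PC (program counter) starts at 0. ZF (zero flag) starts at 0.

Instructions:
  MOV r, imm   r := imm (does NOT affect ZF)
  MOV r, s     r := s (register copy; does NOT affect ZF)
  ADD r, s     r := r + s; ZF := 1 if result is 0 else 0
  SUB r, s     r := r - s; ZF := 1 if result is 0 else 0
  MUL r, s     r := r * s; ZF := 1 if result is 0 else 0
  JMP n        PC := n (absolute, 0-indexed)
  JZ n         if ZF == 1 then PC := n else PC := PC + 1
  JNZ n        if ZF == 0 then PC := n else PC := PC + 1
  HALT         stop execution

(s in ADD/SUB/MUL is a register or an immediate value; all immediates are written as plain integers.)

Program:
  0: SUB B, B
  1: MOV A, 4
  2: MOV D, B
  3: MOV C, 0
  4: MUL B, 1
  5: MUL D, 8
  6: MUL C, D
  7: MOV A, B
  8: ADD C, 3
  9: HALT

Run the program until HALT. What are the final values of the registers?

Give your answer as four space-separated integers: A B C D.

Step 1: PC=0 exec 'SUB B, B'. After: A=0 B=0 C=0 D=0 ZF=1 PC=1
Step 2: PC=1 exec 'MOV A, 4'. After: A=4 B=0 C=0 D=0 ZF=1 PC=2
Step 3: PC=2 exec 'MOV D, B'. After: A=4 B=0 C=0 D=0 ZF=1 PC=3
Step 4: PC=3 exec 'MOV C, 0'. After: A=4 B=0 C=0 D=0 ZF=1 PC=4
Step 5: PC=4 exec 'MUL B, 1'. After: A=4 B=0 C=0 D=0 ZF=1 PC=5
Step 6: PC=5 exec 'MUL D, 8'. After: A=4 B=0 C=0 D=0 ZF=1 PC=6
Step 7: PC=6 exec 'MUL C, D'. After: A=4 B=0 C=0 D=0 ZF=1 PC=7
Step 8: PC=7 exec 'MOV A, B'. After: A=0 B=0 C=0 D=0 ZF=1 PC=8
Step 9: PC=8 exec 'ADD C, 3'. After: A=0 B=0 C=3 D=0 ZF=0 PC=9
Step 10: PC=9 exec 'HALT'. After: A=0 B=0 C=3 D=0 ZF=0 PC=9 HALTED

Answer: 0 0 3 0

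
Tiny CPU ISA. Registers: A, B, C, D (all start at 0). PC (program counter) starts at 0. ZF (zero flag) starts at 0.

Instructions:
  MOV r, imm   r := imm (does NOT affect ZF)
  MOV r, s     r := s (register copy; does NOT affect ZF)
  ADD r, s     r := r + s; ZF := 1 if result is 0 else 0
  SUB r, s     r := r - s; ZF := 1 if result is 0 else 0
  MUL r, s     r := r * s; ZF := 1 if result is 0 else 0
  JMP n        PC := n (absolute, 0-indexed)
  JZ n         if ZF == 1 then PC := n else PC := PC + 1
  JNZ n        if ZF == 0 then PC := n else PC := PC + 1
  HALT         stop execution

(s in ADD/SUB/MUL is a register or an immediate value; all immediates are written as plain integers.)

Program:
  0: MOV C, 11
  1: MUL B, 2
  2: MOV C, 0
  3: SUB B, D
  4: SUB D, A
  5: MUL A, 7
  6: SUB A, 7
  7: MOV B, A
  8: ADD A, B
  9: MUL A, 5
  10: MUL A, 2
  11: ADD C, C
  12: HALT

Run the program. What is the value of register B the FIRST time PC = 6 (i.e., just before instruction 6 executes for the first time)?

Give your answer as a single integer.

Step 1: PC=0 exec 'MOV C, 11'. After: A=0 B=0 C=11 D=0 ZF=0 PC=1
Step 2: PC=1 exec 'MUL B, 2'. After: A=0 B=0 C=11 D=0 ZF=1 PC=2
Step 3: PC=2 exec 'MOV C, 0'. After: A=0 B=0 C=0 D=0 ZF=1 PC=3
Step 4: PC=3 exec 'SUB B, D'. After: A=0 B=0 C=0 D=0 ZF=1 PC=4
Step 5: PC=4 exec 'SUB D, A'. After: A=0 B=0 C=0 D=0 ZF=1 PC=5
Step 6: PC=5 exec 'MUL A, 7'. After: A=0 B=0 C=0 D=0 ZF=1 PC=6
First time PC=6: B=0

0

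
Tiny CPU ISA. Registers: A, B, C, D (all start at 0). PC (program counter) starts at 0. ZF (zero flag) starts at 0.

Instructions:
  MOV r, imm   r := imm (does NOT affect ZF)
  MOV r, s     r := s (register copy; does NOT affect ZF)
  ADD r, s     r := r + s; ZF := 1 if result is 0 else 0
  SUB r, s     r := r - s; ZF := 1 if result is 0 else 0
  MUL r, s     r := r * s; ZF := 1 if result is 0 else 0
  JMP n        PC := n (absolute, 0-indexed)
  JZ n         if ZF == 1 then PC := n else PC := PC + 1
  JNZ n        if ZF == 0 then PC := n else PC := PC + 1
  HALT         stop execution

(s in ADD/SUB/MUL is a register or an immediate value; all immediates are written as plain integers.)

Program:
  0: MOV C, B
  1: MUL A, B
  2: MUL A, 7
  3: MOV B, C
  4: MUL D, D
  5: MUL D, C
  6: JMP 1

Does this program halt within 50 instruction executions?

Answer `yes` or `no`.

Answer: no

Derivation:
Step 1: PC=0 exec 'MOV C, B'. After: A=0 B=0 C=0 D=0 ZF=0 PC=1
Step 2: PC=1 exec 'MUL A, B'. After: A=0 B=0 C=0 D=0 ZF=1 PC=2
Step 3: PC=2 exec 'MUL A, 7'. After: A=0 B=0 C=0 D=0 ZF=1 PC=3
Step 4: PC=3 exec 'MOV B, C'. After: A=0 B=0 C=0 D=0 ZF=1 PC=4
Step 5: PC=4 exec 'MUL D, D'. After: A=0 B=0 C=0 D=0 ZF=1 PC=5
Step 6: PC=5 exec 'MUL D, C'. After: A=0 B=0 C=0 D=0 ZF=1 PC=6
Step 7: PC=6 exec 'JMP 1'. After: A=0 B=0 C=0 D=0 ZF=1 PC=1
Step 8: PC=1 exec 'MUL A, B'. After: A=0 B=0 C=0 D=0 ZF=1 PC=2
State after step 8 equals state after step 2: the program is in a cycle of length 6 and will never halt.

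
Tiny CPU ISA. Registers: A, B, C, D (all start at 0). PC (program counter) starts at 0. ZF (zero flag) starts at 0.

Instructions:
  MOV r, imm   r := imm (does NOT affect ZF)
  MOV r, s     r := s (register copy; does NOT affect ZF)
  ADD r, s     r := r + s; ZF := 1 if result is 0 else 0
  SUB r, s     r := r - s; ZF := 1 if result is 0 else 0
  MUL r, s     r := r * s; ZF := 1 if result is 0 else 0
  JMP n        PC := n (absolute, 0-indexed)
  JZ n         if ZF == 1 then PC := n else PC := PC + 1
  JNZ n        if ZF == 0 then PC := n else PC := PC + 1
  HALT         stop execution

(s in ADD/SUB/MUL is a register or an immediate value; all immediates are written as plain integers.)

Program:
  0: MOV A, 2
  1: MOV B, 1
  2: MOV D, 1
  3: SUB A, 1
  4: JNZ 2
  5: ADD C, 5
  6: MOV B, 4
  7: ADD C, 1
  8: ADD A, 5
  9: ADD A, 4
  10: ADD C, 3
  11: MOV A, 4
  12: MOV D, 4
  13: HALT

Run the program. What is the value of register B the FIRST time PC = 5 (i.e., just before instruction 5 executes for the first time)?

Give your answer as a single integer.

Step 1: PC=0 exec 'MOV A, 2'. After: A=2 B=0 C=0 D=0 ZF=0 PC=1
Step 2: PC=1 exec 'MOV B, 1'. After: A=2 B=1 C=0 D=0 ZF=0 PC=2
Step 3: PC=2 exec 'MOV D, 1'. After: A=2 B=1 C=0 D=1 ZF=0 PC=3
Step 4: PC=3 exec 'SUB A, 1'. After: A=1 B=1 C=0 D=1 ZF=0 PC=4
Step 5: PC=4 exec 'JNZ 2'. After: A=1 B=1 C=0 D=1 ZF=0 PC=2
Step 6: PC=2 exec 'MOV D, 1'. After: A=1 B=1 C=0 D=1 ZF=0 PC=3
Step 7: PC=3 exec 'SUB A, 1'. After: A=0 B=1 C=0 D=1 ZF=1 PC=4
Step 8: PC=4 exec 'JNZ 2'. After: A=0 B=1 C=0 D=1 ZF=1 PC=5
First time PC=5: B=1

1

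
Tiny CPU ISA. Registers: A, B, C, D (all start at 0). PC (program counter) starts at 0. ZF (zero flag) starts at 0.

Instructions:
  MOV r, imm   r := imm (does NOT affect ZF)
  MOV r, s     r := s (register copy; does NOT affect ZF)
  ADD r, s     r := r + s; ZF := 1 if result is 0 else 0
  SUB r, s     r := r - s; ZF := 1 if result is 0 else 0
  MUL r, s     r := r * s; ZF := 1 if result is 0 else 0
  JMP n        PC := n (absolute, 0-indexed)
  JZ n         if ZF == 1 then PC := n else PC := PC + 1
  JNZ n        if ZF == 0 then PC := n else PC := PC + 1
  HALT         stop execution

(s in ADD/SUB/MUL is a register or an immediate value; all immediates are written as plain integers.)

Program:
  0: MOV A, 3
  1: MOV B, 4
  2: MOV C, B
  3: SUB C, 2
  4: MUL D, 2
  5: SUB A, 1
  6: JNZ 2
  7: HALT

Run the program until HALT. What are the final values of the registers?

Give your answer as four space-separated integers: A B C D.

Answer: 0 4 2 0

Derivation:
Step 1: PC=0 exec 'MOV A, 3'. After: A=3 B=0 C=0 D=0 ZF=0 PC=1
Step 2: PC=1 exec 'MOV B, 4'. After: A=3 B=4 C=0 D=0 ZF=0 PC=2
Step 3: PC=2 exec 'MOV C, B'. After: A=3 B=4 C=4 D=0 ZF=0 PC=3
Step 4: PC=3 exec 'SUB C, 2'. After: A=3 B=4 C=2 D=0 ZF=0 PC=4
Step 5: PC=4 exec 'MUL D, 2'. After: A=3 B=4 C=2 D=0 ZF=1 PC=5
Step 6: PC=5 exec 'SUB A, 1'. After: A=2 B=4 C=2 D=0 ZF=0 PC=6
Step 7: PC=6 exec 'JNZ 2'. After: A=2 B=4 C=2 D=0 ZF=0 PC=2
Step 8: PC=2 exec 'MOV C, B'. After: A=2 B=4 C=4 D=0 ZF=0 PC=3
Step 9: PC=3 exec 'SUB C, 2'. After: A=2 B=4 C=2 D=0 ZF=0 PC=4
Step 10: PC=4 exec 'MUL D, 2'. After: A=2 B=4 C=2 D=0 ZF=1 PC=5
Step 11: PC=5 exec 'SUB A, 1'. After: A=1 B=4 C=2 D=0 ZF=0 PC=6
Step 12: PC=6 exec 'JNZ 2'. After: A=1 B=4 C=2 D=0 ZF=0 PC=2
Step 13: PC=2 exec 'MOV C, B'. After: A=1 B=4 C=4 D=0 ZF=0 PC=3
Step 14: PC=3 exec 'SUB C, 2'. After: A=1 B=4 C=2 D=0 ZF=0 PC=4
Step 15: PC=4 exec 'MUL D, 2'. After: A=1 B=4 C=2 D=0 ZF=1 PC=5
Step 16: PC=5 exec 'SUB A, 1'. After: A=0 B=4 C=2 D=0 ZF=1 PC=6
Step 17: PC=6 exec 'JNZ 2'. After: A=0 B=4 C=2 D=0 ZF=1 PC=7
Step 18: PC=7 exec 'HALT'. After: A=0 B=4 C=2 D=0 ZF=1 PC=7 HALTED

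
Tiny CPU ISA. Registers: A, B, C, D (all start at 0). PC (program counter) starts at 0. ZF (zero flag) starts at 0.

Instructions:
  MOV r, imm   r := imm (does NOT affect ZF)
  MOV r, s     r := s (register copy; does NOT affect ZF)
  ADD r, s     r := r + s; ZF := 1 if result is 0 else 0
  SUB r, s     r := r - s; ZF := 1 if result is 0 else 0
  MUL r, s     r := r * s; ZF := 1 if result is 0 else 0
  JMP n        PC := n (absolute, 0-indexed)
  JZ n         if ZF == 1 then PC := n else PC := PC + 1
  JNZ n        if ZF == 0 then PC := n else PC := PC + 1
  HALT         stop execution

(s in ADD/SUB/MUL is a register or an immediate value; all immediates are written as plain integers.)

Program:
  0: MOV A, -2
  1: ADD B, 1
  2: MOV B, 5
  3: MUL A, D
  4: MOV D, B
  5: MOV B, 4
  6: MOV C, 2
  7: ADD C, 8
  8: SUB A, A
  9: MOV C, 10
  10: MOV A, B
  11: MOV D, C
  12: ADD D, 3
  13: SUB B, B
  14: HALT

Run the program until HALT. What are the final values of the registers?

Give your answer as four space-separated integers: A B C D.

Step 1: PC=0 exec 'MOV A, -2'. After: A=-2 B=0 C=0 D=0 ZF=0 PC=1
Step 2: PC=1 exec 'ADD B, 1'. After: A=-2 B=1 C=0 D=0 ZF=0 PC=2
Step 3: PC=2 exec 'MOV B, 5'. After: A=-2 B=5 C=0 D=0 ZF=0 PC=3
Step 4: PC=3 exec 'MUL A, D'. After: A=0 B=5 C=0 D=0 ZF=1 PC=4
Step 5: PC=4 exec 'MOV D, B'. After: A=0 B=5 C=0 D=5 ZF=1 PC=5
Step 6: PC=5 exec 'MOV B, 4'. After: A=0 B=4 C=0 D=5 ZF=1 PC=6
Step 7: PC=6 exec 'MOV C, 2'. After: A=0 B=4 C=2 D=5 ZF=1 PC=7
Step 8: PC=7 exec 'ADD C, 8'. After: A=0 B=4 C=10 D=5 ZF=0 PC=8
Step 9: PC=8 exec 'SUB A, A'. After: A=0 B=4 C=10 D=5 ZF=1 PC=9
Step 10: PC=9 exec 'MOV C, 10'. After: A=0 B=4 C=10 D=5 ZF=1 PC=10
Step 11: PC=10 exec 'MOV A, B'. After: A=4 B=4 C=10 D=5 ZF=1 PC=11
Step 12: PC=11 exec 'MOV D, C'. After: A=4 B=4 C=10 D=10 ZF=1 PC=12
Step 13: PC=12 exec 'ADD D, 3'. After: A=4 B=4 C=10 D=13 ZF=0 PC=13
Step 14: PC=13 exec 'SUB B, B'. After: A=4 B=0 C=10 D=13 ZF=1 PC=14
Step 15: PC=14 exec 'HALT'. After: A=4 B=0 C=10 D=13 ZF=1 PC=14 HALTED

Answer: 4 0 10 13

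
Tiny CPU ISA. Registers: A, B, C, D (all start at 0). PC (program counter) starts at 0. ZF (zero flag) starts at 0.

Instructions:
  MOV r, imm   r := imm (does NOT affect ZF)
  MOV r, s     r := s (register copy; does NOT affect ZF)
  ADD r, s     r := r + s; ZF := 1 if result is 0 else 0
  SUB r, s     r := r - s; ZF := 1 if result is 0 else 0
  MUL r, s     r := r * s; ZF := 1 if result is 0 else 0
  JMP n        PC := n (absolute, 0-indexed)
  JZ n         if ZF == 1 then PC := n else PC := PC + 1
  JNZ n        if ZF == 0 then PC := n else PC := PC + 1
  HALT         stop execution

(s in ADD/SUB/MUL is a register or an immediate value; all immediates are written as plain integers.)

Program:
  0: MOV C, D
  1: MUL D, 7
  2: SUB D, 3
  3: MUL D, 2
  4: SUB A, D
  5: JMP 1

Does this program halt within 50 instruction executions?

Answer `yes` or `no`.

Answer: no

Derivation:
Step 1: PC=0 exec 'MOV C, D'. After: A=0 B=0 C=0 D=0 ZF=0 PC=1
Step 2: PC=1 exec 'MUL D, 7'. After: A=0 B=0 C=0 D=0 ZF=1 PC=2
Step 3: PC=2 exec 'SUB D, 3'. After: A=0 B=0 C=0 D=-3 ZF=0 PC=3
Step 4: PC=3 exec 'MUL D, 2'. After: A=0 B=0 C=0 D=-6 ZF=0 PC=4
Step 5: PC=4 exec 'SUB A, D'. After: A=6 B=0 C=0 D=-6 ZF=0 PC=5
Step 6: PC=5 exec 'JMP 1'. After: A=6 B=0 C=0 D=-6 ZF=0 PC=1
Step 7: PC=1 exec 'MUL D, 7'. After: A=6 B=0 C=0 D=-42 ZF=0 PC=2
Step 8: PC=2 exec 'SUB D, 3'. After: A=6 B=0 C=0 D=-45 ZF=0 PC=3
Step 9: PC=3 exec 'MUL D, 2'. After: A=6 B=0 C=0 D=-90 ZF=0 PC=4
Step 10: PC=4 exec 'SUB A, D'. After: A=96 B=0 C=0 D=-90 ZF=0 PC=5
Step 11: PC=5 exec 'JMP 1'. After: A=96 B=0 C=0 D=-90 ZF=0 PC=1
Step 12: PC=1 exec 'MUL D, 7'. After: A=96 B=0 C=0 D=-630 ZF=0 PC=2
Step 13: PC=2 exec 'SUB D, 3'. After: A=96 B=0 C=0 D=-633 ZF=0 PC=3
Step 14: PC=3 exec 'MUL D, 2'. After: A=96 B=0 C=0 D=-1266 ZF=0 PC=4
Step 15: PC=4 exec 'SUB A, D'. After: A=1362 B=0 C=0 D=-1266 ZF=0 PC=5
After 50 steps: not halted. PC revisits the same instructions with no path to HALT; will never halt.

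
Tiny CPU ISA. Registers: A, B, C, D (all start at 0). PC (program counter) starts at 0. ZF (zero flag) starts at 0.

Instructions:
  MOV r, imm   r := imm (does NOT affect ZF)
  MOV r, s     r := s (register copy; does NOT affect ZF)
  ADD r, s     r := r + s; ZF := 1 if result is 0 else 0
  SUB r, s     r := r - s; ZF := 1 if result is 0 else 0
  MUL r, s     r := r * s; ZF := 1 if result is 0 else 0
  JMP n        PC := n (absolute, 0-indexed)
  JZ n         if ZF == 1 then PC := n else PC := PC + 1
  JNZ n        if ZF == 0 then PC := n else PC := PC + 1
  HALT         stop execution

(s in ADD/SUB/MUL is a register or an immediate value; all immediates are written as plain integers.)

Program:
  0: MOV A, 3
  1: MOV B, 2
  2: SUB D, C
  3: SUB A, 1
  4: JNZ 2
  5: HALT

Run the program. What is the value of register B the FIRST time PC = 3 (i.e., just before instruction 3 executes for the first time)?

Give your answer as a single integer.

Step 1: PC=0 exec 'MOV A, 3'. After: A=3 B=0 C=0 D=0 ZF=0 PC=1
Step 2: PC=1 exec 'MOV B, 2'. After: A=3 B=2 C=0 D=0 ZF=0 PC=2
Step 3: PC=2 exec 'SUB D, C'. After: A=3 B=2 C=0 D=0 ZF=1 PC=3
First time PC=3: B=2

2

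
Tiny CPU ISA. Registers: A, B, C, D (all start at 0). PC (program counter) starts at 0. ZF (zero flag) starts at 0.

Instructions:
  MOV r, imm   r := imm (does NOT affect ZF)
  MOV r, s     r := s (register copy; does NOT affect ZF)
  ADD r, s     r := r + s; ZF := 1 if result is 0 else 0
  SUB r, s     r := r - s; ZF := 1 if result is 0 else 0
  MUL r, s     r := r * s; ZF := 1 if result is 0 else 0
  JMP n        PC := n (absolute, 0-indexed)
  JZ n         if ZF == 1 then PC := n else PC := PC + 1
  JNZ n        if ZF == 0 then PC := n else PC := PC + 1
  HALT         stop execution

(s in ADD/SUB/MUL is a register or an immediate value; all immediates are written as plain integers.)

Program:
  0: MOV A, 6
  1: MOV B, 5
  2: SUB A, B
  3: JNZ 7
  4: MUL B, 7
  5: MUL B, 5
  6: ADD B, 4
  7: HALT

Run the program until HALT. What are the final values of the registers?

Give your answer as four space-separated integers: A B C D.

Answer: 1 5 0 0

Derivation:
Step 1: PC=0 exec 'MOV A, 6'. After: A=6 B=0 C=0 D=0 ZF=0 PC=1
Step 2: PC=1 exec 'MOV B, 5'. After: A=6 B=5 C=0 D=0 ZF=0 PC=2
Step 3: PC=2 exec 'SUB A, B'. After: A=1 B=5 C=0 D=0 ZF=0 PC=3
Step 4: PC=3 exec 'JNZ 7'. After: A=1 B=5 C=0 D=0 ZF=0 PC=7
Step 5: PC=7 exec 'HALT'. After: A=1 B=5 C=0 D=0 ZF=0 PC=7 HALTED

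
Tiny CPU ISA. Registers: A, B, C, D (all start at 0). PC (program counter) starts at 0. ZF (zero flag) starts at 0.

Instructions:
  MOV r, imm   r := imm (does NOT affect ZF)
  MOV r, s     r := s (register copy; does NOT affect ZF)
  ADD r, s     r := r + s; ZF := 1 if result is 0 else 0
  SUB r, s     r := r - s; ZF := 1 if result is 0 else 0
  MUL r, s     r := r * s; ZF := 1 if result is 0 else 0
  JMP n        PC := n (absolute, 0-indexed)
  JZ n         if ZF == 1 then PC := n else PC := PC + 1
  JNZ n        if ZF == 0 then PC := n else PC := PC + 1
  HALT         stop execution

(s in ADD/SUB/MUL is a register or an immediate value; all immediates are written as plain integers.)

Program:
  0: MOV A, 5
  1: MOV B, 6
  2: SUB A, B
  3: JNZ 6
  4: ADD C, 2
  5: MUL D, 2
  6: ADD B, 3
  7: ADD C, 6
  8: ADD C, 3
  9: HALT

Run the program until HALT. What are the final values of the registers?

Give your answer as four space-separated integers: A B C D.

Answer: -1 9 9 0

Derivation:
Step 1: PC=0 exec 'MOV A, 5'. After: A=5 B=0 C=0 D=0 ZF=0 PC=1
Step 2: PC=1 exec 'MOV B, 6'. After: A=5 B=6 C=0 D=0 ZF=0 PC=2
Step 3: PC=2 exec 'SUB A, B'. After: A=-1 B=6 C=0 D=0 ZF=0 PC=3
Step 4: PC=3 exec 'JNZ 6'. After: A=-1 B=6 C=0 D=0 ZF=0 PC=6
Step 5: PC=6 exec 'ADD B, 3'. After: A=-1 B=9 C=0 D=0 ZF=0 PC=7
Step 6: PC=7 exec 'ADD C, 6'. After: A=-1 B=9 C=6 D=0 ZF=0 PC=8
Step 7: PC=8 exec 'ADD C, 3'. After: A=-1 B=9 C=9 D=0 ZF=0 PC=9
Step 8: PC=9 exec 'HALT'. After: A=-1 B=9 C=9 D=0 ZF=0 PC=9 HALTED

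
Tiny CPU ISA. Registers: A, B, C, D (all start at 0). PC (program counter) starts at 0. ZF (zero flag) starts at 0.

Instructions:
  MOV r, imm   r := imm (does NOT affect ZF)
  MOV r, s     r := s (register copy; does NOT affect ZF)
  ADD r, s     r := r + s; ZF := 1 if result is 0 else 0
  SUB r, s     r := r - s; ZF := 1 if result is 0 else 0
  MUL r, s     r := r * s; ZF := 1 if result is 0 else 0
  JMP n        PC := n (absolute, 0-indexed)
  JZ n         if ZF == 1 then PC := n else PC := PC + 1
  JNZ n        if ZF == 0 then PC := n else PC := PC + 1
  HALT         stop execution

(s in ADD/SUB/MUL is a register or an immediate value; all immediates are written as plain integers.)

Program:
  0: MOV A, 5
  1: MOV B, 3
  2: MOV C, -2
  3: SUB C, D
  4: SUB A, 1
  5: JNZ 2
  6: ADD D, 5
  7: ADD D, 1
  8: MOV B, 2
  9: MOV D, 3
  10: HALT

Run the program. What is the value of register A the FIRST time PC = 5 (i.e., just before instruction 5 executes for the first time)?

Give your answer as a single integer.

Step 1: PC=0 exec 'MOV A, 5'. After: A=5 B=0 C=0 D=0 ZF=0 PC=1
Step 2: PC=1 exec 'MOV B, 3'. After: A=5 B=3 C=0 D=0 ZF=0 PC=2
Step 3: PC=2 exec 'MOV C, -2'. After: A=5 B=3 C=-2 D=0 ZF=0 PC=3
Step 4: PC=3 exec 'SUB C, D'. After: A=5 B=3 C=-2 D=0 ZF=0 PC=4
Step 5: PC=4 exec 'SUB A, 1'. After: A=4 B=3 C=-2 D=0 ZF=0 PC=5
First time PC=5: A=4

4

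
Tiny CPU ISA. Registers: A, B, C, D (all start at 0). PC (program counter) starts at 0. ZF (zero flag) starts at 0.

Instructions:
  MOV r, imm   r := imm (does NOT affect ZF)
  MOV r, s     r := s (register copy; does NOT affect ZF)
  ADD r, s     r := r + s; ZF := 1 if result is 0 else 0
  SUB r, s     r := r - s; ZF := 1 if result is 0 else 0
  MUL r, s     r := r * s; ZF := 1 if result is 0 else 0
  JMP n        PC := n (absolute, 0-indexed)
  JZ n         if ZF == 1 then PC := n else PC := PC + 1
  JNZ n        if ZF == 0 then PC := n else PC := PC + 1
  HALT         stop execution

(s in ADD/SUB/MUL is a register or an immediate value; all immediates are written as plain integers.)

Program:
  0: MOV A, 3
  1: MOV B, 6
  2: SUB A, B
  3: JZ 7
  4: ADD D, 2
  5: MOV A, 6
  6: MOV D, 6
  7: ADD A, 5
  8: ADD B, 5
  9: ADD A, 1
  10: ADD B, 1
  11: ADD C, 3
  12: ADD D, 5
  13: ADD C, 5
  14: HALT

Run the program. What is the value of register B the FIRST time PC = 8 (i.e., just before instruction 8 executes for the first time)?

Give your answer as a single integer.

Step 1: PC=0 exec 'MOV A, 3'. After: A=3 B=0 C=0 D=0 ZF=0 PC=1
Step 2: PC=1 exec 'MOV B, 6'. After: A=3 B=6 C=0 D=0 ZF=0 PC=2
Step 3: PC=2 exec 'SUB A, B'. After: A=-3 B=6 C=0 D=0 ZF=0 PC=3
Step 4: PC=3 exec 'JZ 7'. After: A=-3 B=6 C=0 D=0 ZF=0 PC=4
Step 5: PC=4 exec 'ADD D, 2'. After: A=-3 B=6 C=0 D=2 ZF=0 PC=5
Step 6: PC=5 exec 'MOV A, 6'. After: A=6 B=6 C=0 D=2 ZF=0 PC=6
Step 7: PC=6 exec 'MOV D, 6'. After: A=6 B=6 C=0 D=6 ZF=0 PC=7
Step 8: PC=7 exec 'ADD A, 5'. After: A=11 B=6 C=0 D=6 ZF=0 PC=8
First time PC=8: B=6

6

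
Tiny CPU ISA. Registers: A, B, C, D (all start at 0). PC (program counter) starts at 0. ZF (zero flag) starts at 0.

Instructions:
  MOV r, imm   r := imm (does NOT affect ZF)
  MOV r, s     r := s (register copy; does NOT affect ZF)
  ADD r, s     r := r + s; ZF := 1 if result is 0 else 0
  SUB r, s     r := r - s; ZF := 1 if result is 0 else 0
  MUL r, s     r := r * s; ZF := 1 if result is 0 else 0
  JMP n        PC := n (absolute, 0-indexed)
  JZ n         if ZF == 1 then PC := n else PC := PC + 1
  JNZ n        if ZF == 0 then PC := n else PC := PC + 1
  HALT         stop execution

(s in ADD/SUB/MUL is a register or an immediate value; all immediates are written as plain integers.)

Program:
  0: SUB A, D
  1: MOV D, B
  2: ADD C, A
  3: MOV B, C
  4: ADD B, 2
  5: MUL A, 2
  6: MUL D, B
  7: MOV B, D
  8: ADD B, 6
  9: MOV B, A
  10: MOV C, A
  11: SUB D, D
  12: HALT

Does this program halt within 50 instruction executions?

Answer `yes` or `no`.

Step 1: PC=0 exec 'SUB A, D'. After: A=0 B=0 C=0 D=0 ZF=1 PC=1
Step 2: PC=1 exec 'MOV D, B'. After: A=0 B=0 C=0 D=0 ZF=1 PC=2
Step 3: PC=2 exec 'ADD C, A'. After: A=0 B=0 C=0 D=0 ZF=1 PC=3
Step 4: PC=3 exec 'MOV B, C'. After: A=0 B=0 C=0 D=0 ZF=1 PC=4
Step 5: PC=4 exec 'ADD B, 2'. After: A=0 B=2 C=0 D=0 ZF=0 PC=5
Step 6: PC=5 exec 'MUL A, 2'. After: A=0 B=2 C=0 D=0 ZF=1 PC=6
Step 7: PC=6 exec 'MUL D, B'. After: A=0 B=2 C=0 D=0 ZF=1 PC=7
Step 8: PC=7 exec 'MOV B, D'. After: A=0 B=0 C=0 D=0 ZF=1 PC=8
Step 9: PC=8 exec 'ADD B, 6'. After: A=0 B=6 C=0 D=0 ZF=0 PC=9
Step 10: PC=9 exec 'MOV B, A'. After: A=0 B=0 C=0 D=0 ZF=0 PC=10
Step 11: PC=10 exec 'MOV C, A'. After: A=0 B=0 C=0 D=0 ZF=0 PC=11
Step 12: PC=11 exec 'SUB D, D'. After: A=0 B=0 C=0 D=0 ZF=1 PC=12
Step 13: PC=12 exec 'HALT'. After: A=0 B=0 C=0 D=0 ZF=1 PC=12 HALTED

Answer: yes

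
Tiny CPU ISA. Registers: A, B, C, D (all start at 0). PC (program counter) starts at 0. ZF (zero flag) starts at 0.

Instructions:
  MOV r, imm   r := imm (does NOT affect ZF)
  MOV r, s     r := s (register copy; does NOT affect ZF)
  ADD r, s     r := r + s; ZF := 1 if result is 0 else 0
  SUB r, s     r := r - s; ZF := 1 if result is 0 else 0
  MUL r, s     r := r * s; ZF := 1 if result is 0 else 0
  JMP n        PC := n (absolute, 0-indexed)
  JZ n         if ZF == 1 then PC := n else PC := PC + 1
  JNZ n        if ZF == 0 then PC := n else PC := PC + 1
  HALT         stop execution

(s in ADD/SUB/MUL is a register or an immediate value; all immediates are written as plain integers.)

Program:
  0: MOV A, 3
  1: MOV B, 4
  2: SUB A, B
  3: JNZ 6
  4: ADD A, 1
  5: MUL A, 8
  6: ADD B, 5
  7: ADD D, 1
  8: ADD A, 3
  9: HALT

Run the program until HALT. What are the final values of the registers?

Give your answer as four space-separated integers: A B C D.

Answer: 2 9 0 1

Derivation:
Step 1: PC=0 exec 'MOV A, 3'. After: A=3 B=0 C=0 D=0 ZF=0 PC=1
Step 2: PC=1 exec 'MOV B, 4'. After: A=3 B=4 C=0 D=0 ZF=0 PC=2
Step 3: PC=2 exec 'SUB A, B'. After: A=-1 B=4 C=0 D=0 ZF=0 PC=3
Step 4: PC=3 exec 'JNZ 6'. After: A=-1 B=4 C=0 D=0 ZF=0 PC=6
Step 5: PC=6 exec 'ADD B, 5'. After: A=-1 B=9 C=0 D=0 ZF=0 PC=7
Step 6: PC=7 exec 'ADD D, 1'. After: A=-1 B=9 C=0 D=1 ZF=0 PC=8
Step 7: PC=8 exec 'ADD A, 3'. After: A=2 B=9 C=0 D=1 ZF=0 PC=9
Step 8: PC=9 exec 'HALT'. After: A=2 B=9 C=0 D=1 ZF=0 PC=9 HALTED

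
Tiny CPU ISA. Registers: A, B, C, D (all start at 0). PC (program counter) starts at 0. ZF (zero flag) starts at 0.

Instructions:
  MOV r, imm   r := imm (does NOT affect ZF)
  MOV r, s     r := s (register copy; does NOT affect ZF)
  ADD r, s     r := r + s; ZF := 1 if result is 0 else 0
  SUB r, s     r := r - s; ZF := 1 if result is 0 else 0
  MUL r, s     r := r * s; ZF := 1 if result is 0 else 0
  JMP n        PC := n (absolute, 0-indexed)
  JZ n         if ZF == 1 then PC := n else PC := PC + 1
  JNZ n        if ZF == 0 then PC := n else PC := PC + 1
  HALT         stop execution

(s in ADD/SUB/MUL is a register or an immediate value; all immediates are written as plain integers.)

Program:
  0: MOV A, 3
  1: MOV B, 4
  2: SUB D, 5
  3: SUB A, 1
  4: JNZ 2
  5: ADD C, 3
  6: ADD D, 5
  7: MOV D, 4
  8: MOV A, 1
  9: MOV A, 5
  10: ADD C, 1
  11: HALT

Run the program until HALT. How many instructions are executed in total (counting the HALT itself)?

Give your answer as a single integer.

Step 1: PC=0 exec 'MOV A, 3'. After: A=3 B=0 C=0 D=0 ZF=0 PC=1
Step 2: PC=1 exec 'MOV B, 4'. After: A=3 B=4 C=0 D=0 ZF=0 PC=2
Step 3: PC=2 exec 'SUB D, 5'. After: A=3 B=4 C=0 D=-5 ZF=0 PC=3
Step 4: PC=3 exec 'SUB A, 1'. After: A=2 B=4 C=0 D=-5 ZF=0 PC=4
Step 5: PC=4 exec 'JNZ 2'. After: A=2 B=4 C=0 D=-5 ZF=0 PC=2
Step 6: PC=2 exec 'SUB D, 5'. After: A=2 B=4 C=0 D=-10 ZF=0 PC=3
Step 7: PC=3 exec 'SUB A, 1'. After: A=1 B=4 C=0 D=-10 ZF=0 PC=4
Step 8: PC=4 exec 'JNZ 2'. After: A=1 B=4 C=0 D=-10 ZF=0 PC=2
Step 9: PC=2 exec 'SUB D, 5'. After: A=1 B=4 C=0 D=-15 ZF=0 PC=3
Step 10: PC=3 exec 'SUB A, 1'. After: A=0 B=4 C=0 D=-15 ZF=1 PC=4
Step 11: PC=4 exec 'JNZ 2'. After: A=0 B=4 C=0 D=-15 ZF=1 PC=5
Step 12: PC=5 exec 'ADD C, 3'. After: A=0 B=4 C=3 D=-15 ZF=0 PC=6
Step 13: PC=6 exec 'ADD D, 5'. After: A=0 B=4 C=3 D=-10 ZF=0 PC=7
Step 14: PC=7 exec 'MOV D, 4'. After: A=0 B=4 C=3 D=4 ZF=0 PC=8
Step 15: PC=8 exec 'MOV A, 1'. After: A=1 B=4 C=3 D=4 ZF=0 PC=9
Step 16: PC=9 exec 'MOV A, 5'. After: A=5 B=4 C=3 D=4 ZF=0 PC=10
Step 17: PC=10 exec 'ADD C, 1'. After: A=5 B=4 C=4 D=4 ZF=0 PC=11
Step 18: PC=11 exec 'HALT'. After: A=5 B=4 C=4 D=4 ZF=0 PC=11 HALTED
Total instructions executed: 18

Answer: 18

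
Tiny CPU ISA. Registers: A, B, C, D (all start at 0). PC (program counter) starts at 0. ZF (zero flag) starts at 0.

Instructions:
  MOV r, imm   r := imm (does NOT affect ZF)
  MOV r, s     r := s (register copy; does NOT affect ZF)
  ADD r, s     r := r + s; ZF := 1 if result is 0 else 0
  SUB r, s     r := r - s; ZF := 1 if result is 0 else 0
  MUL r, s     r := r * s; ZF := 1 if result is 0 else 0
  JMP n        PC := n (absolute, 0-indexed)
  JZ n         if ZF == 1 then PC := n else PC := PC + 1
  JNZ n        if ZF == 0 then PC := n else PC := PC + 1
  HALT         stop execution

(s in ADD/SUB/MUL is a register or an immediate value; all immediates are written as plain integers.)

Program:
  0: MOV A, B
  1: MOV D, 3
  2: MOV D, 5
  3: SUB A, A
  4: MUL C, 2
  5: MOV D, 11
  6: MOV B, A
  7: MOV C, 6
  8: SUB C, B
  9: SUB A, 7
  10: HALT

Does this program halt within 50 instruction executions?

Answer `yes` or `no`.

Answer: yes

Derivation:
Step 1: PC=0 exec 'MOV A, B'. After: A=0 B=0 C=0 D=0 ZF=0 PC=1
Step 2: PC=1 exec 'MOV D, 3'. After: A=0 B=0 C=0 D=3 ZF=0 PC=2
Step 3: PC=2 exec 'MOV D, 5'. After: A=0 B=0 C=0 D=5 ZF=0 PC=3
Step 4: PC=3 exec 'SUB A, A'. After: A=0 B=0 C=0 D=5 ZF=1 PC=4
Step 5: PC=4 exec 'MUL C, 2'. After: A=0 B=0 C=0 D=5 ZF=1 PC=5
Step 6: PC=5 exec 'MOV D, 11'. After: A=0 B=0 C=0 D=11 ZF=1 PC=6
Step 7: PC=6 exec 'MOV B, A'. After: A=0 B=0 C=0 D=11 ZF=1 PC=7
Step 8: PC=7 exec 'MOV C, 6'. After: A=0 B=0 C=6 D=11 ZF=1 PC=8
Step 9: PC=8 exec 'SUB C, B'. After: A=0 B=0 C=6 D=11 ZF=0 PC=9
Step 10: PC=9 exec 'SUB A, 7'. After: A=-7 B=0 C=6 D=11 ZF=0 PC=10
Step 11: PC=10 exec 'HALT'. After: A=-7 B=0 C=6 D=11 ZF=0 PC=10 HALTED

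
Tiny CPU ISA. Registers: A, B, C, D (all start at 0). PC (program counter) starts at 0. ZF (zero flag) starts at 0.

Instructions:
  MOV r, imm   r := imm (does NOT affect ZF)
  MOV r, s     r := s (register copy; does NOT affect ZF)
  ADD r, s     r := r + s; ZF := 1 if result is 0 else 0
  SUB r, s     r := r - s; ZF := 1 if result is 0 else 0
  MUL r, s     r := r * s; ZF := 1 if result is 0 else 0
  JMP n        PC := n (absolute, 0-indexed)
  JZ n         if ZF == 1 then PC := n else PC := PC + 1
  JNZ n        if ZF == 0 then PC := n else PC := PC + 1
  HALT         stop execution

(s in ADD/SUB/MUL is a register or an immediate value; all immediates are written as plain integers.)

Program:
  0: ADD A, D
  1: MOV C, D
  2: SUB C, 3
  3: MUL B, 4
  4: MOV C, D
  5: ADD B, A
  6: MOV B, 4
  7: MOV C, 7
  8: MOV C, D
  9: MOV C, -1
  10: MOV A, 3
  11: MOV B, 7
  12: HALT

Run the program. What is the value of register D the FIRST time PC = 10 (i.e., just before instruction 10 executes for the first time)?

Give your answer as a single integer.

Step 1: PC=0 exec 'ADD A, D'. After: A=0 B=0 C=0 D=0 ZF=1 PC=1
Step 2: PC=1 exec 'MOV C, D'. After: A=0 B=0 C=0 D=0 ZF=1 PC=2
Step 3: PC=2 exec 'SUB C, 3'. After: A=0 B=0 C=-3 D=0 ZF=0 PC=3
Step 4: PC=3 exec 'MUL B, 4'. After: A=0 B=0 C=-3 D=0 ZF=1 PC=4
Step 5: PC=4 exec 'MOV C, D'. After: A=0 B=0 C=0 D=0 ZF=1 PC=5
Step 6: PC=5 exec 'ADD B, A'. After: A=0 B=0 C=0 D=0 ZF=1 PC=6
Step 7: PC=6 exec 'MOV B, 4'. After: A=0 B=4 C=0 D=0 ZF=1 PC=7
Step 8: PC=7 exec 'MOV C, 7'. After: A=0 B=4 C=7 D=0 ZF=1 PC=8
Step 9: PC=8 exec 'MOV C, D'. After: A=0 B=4 C=0 D=0 ZF=1 PC=9
Step 10: PC=9 exec 'MOV C, -1'. After: A=0 B=4 C=-1 D=0 ZF=1 PC=10
First time PC=10: D=0

0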